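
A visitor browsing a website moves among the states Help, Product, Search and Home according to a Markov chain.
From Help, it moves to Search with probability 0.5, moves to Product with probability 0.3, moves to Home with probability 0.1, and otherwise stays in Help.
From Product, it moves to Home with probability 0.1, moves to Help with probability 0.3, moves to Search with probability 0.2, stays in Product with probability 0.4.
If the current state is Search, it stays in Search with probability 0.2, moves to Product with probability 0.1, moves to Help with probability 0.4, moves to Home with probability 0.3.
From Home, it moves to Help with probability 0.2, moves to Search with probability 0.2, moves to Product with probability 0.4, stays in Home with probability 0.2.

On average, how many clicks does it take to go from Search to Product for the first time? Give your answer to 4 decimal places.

4.5130

Let t(s) be the expected number of clicks to first reach Product from state s, with t(Product) = 0. Conditioning on the first click:
t(Help) = 1 + 0.1·t(Help) + 0.5·t(Search) + 0.1·t(Home)
t(Search) = 1 + 0.4·t(Help) + 0.2·t(Search) + 0.3·t(Home)
t(Home) = 1 + 0.2·t(Help) + 0.2·t(Search) + 0.2·t(Home)
Solving: t(Help) = 3.9935, t(Search) = 4.5130, t(Home) = 3.3766.
Expected clicks from Search to Product: 4.5130.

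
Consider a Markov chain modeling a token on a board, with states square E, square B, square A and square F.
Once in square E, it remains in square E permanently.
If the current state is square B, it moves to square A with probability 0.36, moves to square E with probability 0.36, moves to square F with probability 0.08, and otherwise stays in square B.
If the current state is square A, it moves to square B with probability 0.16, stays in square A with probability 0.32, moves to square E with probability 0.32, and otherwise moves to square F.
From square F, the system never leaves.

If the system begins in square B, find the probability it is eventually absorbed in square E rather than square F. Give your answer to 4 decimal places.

0.7401

Let h(s) be the probability of absorption at square E starting from transient state s. Then h(square E) = 1 and h(square F) = 0. By first-step analysis:
h(square B) = 0.36·1 + 0.2·h(square B) + 0.36·h(square A) + 0.08·0
h(square A) = 0.32·1 + 0.16·h(square B) + 0.32·h(square A) + 0.2·0
Solving: h(square B) = 0.7401, h(square A) = 0.6447.
Starting from square B, the probability is 0.7401.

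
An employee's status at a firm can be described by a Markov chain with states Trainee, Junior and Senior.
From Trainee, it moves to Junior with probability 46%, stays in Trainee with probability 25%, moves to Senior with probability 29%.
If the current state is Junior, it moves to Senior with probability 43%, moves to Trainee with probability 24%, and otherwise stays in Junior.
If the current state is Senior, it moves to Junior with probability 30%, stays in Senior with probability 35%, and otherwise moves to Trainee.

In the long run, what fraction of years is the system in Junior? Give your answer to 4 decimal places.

0.3559

Let the stationary distribution be π with π = πP and π_1 + π_2 + π_3 = 1.
π_1 = 0.25·π_1 + 0.24·π_2 + 0.35·π_3
π_2 = 0.46·π_1 + 0.33·π_2 + 0.3·π_3
Solving with the normalization constraint gives π = (0.2826, 0.3559, 0.3615).
So the stationary probability of Junior is 0.3559.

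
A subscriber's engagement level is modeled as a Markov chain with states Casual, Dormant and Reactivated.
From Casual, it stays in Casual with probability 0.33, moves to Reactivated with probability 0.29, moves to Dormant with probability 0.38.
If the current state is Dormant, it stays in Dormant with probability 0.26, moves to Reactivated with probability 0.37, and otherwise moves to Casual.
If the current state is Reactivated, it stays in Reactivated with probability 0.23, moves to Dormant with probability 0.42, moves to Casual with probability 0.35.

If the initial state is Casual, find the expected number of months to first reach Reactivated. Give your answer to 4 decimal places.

Let t(s) be the expected number of months to first reach Reactivated from state s, with t(Reactivated) = 0. Conditioning on the first month:
t(Casual) = 1 + 0.33·t(Casual) + 0.38·t(Dormant)
t(Dormant) = 1 + 0.37·t(Casual) + 0.26·t(Dormant)
Solving: t(Casual) = 3.1532, t(Dormant) = 2.9279.
Expected months from Casual to Reactivated: 3.1532.

3.1532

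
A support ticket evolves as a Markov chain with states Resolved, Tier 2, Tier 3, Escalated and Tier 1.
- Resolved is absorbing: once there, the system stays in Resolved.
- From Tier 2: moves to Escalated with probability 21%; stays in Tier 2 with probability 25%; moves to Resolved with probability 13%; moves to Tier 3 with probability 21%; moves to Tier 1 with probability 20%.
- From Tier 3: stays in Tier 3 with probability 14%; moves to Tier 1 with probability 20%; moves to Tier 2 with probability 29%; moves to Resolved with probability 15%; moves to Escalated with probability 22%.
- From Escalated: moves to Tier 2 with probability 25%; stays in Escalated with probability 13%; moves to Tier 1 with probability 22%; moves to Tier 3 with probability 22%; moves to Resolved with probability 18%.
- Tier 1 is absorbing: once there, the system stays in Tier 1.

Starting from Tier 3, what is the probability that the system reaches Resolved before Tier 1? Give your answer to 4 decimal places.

0.4246

Let h(s) be the probability of absorption at Resolved starting from transient state s. Then h(Resolved) = 1 and h(Tier 1) = 0. By first-step analysis:
h(Tier 2) = 0.13·1 + 0.25·h(Tier 2) + 0.21·h(Tier 3) + 0.21·h(Escalated) + 0.2·0
h(Tier 3) = 0.15·1 + 0.29·h(Tier 2) + 0.14·h(Tier 3) + 0.22·h(Escalated) + 0.2·0
h(Escalated) = 0.18·1 + 0.25·h(Tier 2) + 0.22·h(Tier 3) + 0.13·h(Escalated) + 0.22·0
Solving: h(Tier 2) = 0.4135, h(Tier 3) = 0.4246, h(Escalated) = 0.4331.
Starting from Tier 3, the probability is 0.4246.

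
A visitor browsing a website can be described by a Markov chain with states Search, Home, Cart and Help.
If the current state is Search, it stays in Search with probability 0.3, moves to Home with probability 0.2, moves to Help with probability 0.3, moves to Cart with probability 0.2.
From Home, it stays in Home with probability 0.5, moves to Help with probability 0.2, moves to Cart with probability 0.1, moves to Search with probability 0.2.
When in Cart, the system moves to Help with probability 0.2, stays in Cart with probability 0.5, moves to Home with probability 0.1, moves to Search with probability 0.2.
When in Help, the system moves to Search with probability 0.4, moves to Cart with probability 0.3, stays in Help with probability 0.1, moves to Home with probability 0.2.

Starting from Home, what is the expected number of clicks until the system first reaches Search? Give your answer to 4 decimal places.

Let t(s) be the expected number of clicks to first reach Search from state s, with t(Search) = 0. Conditioning on the first click:
t(Home) = 1 + 0.5·t(Home) + 0.1·t(Cart) + 0.2·t(Help)
t(Cart) = 1 + 0.1·t(Home) + 0.5·t(Cart) + 0.2·t(Help)
t(Help) = 1 + 0.2·t(Home) + 0.3·t(Cart) + 0.1·t(Help)
Solving: t(Home) = 4.2308, t(Cart) = 4.2308, t(Help) = 3.4615.
Expected clicks from Home to Search: 4.2308.

4.2308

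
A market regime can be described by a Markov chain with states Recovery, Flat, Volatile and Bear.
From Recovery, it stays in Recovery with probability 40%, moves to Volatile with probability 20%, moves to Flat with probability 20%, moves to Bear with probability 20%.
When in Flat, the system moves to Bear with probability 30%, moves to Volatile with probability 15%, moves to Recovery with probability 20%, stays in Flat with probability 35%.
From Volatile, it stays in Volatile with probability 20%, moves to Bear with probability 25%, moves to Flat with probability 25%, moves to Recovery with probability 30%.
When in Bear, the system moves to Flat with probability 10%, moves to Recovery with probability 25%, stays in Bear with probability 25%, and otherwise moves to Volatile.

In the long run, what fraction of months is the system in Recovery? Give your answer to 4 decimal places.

Let the stationary distribution be π with π = πP and π_1 + π_2 + π_3 + π_4 = 1.
π_1 = 0.4·π_1 + 0.2·π_2 + 0.3·π_3 + 0.25·π_4
π_2 = 0.2·π_1 + 0.35·π_2 + 0.25·π_3 + 0.1·π_4
π_3 = 0.2·π_1 + 0.15·π_2 + 0.2·π_3 + 0.4·π_4
Solving with the normalization constraint gives π = (0.2952, 0.2203, 0.2382, 0.2463).
So the stationary probability of Recovery is 0.2952.

0.2952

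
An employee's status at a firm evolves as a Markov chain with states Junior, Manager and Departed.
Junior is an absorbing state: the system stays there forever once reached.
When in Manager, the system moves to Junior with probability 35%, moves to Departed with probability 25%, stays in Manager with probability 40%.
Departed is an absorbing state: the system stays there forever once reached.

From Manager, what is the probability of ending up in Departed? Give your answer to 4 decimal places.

Let h(s) be the probability of absorption at Departed starting from transient state s. Then h(Departed) = 1 and h(Junior) = 0. By first-step analysis:
h(Manager) = 0.35·0 + 0.4·h(Manager) + 0.25·1
Solving: h(Manager) = 0.4167.
Starting from Manager, the probability is 0.4167.

0.4167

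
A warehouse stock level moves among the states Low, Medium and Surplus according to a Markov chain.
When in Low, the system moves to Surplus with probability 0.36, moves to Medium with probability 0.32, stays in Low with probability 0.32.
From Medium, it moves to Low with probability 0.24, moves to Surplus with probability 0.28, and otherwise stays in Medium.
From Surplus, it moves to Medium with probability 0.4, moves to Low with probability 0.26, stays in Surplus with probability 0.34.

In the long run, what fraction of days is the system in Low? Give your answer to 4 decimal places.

0.2678

Let the stationary distribution be π with π = πP and π_1 + π_2 + π_3 = 1.
π_1 = 0.32·π_1 + 0.24·π_2 + 0.26·π_3
π_2 = 0.32·π_1 + 0.48·π_2 + 0.4·π_3
Solving with the normalization constraint gives π = (0.2678, 0.4115, 0.3207).
So the stationary probability of Low is 0.2678.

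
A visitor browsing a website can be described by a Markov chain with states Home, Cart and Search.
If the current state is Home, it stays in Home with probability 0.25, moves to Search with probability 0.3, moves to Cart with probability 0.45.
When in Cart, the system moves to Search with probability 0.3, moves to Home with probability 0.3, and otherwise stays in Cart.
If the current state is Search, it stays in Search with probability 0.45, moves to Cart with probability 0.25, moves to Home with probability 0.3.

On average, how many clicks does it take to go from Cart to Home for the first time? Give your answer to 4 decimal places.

3.3333

Let t(s) be the expected number of clicks to first reach Home from state s, with t(Home) = 0. Conditioning on the first click:
t(Cart) = 1 + 0.4·t(Cart) + 0.3·t(Search)
t(Search) = 1 + 0.25·t(Cart) + 0.45·t(Search)
Solving: t(Cart) = 3.3333, t(Search) = 3.3333.
Expected clicks from Cart to Home: 3.3333.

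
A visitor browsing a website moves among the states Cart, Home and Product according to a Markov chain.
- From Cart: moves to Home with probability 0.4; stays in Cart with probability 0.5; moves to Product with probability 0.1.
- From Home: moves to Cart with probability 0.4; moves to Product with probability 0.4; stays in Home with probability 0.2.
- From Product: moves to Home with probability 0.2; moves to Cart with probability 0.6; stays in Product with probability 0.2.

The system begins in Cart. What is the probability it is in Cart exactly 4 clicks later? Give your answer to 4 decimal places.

0.4919

Propagate the distribution vector 4 clicks from Cart.
After 0 clicks: (1.0000, 0.0000, 0.0000)
After 1 click: (0.5000, 0.4000, 0.1000)
After 2 clicks: (0.4700, 0.3000, 0.2300)
After 3 clicks: (0.4930, 0.2940, 0.2130)
After 4 clicks: (0.4919, 0.2986, 0.2095)
P(in Cart after 4 clicks) = 0.4919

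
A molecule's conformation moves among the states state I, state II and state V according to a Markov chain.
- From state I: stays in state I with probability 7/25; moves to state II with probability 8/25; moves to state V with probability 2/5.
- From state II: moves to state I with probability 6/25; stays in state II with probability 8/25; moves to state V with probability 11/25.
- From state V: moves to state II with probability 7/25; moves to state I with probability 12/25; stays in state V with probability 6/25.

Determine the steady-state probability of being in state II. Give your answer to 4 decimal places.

Let the stationary distribution be π with π = πP and π_1 + π_2 + π_3 = 1.
π_1 = 0.28·π_1 + 0.24·π_2 + 0.48·π_3
π_2 = 0.32·π_1 + 0.32·π_2 + 0.28·π_3
Solving with the normalization constraint gives π = (0.3388, 0.3058, 0.3554).
So the stationary probability of state II is 0.3058.

0.3058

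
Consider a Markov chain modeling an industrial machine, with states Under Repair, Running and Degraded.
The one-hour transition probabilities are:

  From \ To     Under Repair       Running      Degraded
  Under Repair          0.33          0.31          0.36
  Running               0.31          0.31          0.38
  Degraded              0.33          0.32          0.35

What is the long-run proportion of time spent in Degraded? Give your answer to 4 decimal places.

0.3626

Let the stationary distribution be π with π = πP and π_1 + π_2 + π_3 = 1.
π_1 = 0.33·π_1 + 0.31·π_2 + 0.33·π_3
π_2 = 0.31·π_1 + 0.31·π_2 + 0.32·π_3
Solving with the normalization constraint gives π = (0.3237, 0.3136, 0.3626).
So the stationary probability of Degraded is 0.3626.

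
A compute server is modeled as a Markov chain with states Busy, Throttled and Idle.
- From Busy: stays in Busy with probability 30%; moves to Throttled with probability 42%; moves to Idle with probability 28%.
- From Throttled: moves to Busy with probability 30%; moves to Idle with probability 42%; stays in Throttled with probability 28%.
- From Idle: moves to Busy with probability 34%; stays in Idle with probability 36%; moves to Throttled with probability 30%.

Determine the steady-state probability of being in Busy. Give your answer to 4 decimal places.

Let the stationary distribution be π with π = πP and π_1 + π_2 + π_3 = 1.
π_1 = 0.3·π_1 + 0.3·π_2 + 0.34·π_3
π_2 = 0.42·π_1 + 0.28·π_2 + 0.3·π_3
Solving with the normalization constraint gives π = (0.3142, 0.3311, 0.3547).
So the stationary probability of Busy is 0.3142.

0.3142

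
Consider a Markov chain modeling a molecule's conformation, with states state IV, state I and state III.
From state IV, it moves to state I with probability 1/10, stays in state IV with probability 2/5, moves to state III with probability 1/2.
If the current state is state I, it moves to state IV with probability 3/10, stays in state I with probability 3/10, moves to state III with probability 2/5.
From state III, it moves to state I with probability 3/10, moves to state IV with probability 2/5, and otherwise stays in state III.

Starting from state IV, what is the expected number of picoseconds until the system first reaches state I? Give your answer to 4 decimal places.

Let t(s) be the expected number of picoseconds to first reach state I from state s, with t(state I) = 0. Conditioning on the first picosecond:
t(state IV) = 1 + 0.4·t(state IV) + 0.5·t(state III)
t(state III) = 1 + 0.4·t(state IV) + 0.3·t(state III)
Solving: t(state IV) = 5.4545, t(state III) = 4.5455.
Expected picoseconds from state IV to state I: 5.4545.

5.4545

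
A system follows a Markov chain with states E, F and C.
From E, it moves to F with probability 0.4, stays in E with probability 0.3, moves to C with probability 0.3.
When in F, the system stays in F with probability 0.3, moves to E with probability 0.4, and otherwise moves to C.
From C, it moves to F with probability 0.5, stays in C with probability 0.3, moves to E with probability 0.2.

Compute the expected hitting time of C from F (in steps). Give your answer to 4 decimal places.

3.3333

Let t(s) be the expected number of steps to first reach C from state s, with t(C) = 0. Conditioning on the first step:
t(E) = 1 + 0.3·t(E) + 0.4·t(F)
t(F) = 1 + 0.4·t(E) + 0.3·t(F)
Solving: t(E) = 3.3333, t(F) = 3.3333.
Expected steps from F to C: 3.3333.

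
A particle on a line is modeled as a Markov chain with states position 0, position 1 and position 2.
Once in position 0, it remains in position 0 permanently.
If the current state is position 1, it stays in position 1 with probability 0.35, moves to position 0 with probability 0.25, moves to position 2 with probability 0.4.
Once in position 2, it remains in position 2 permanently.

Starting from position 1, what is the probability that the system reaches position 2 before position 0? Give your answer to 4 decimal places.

0.6154

Let h(s) be the probability of absorption at position 2 starting from transient state s. Then h(position 2) = 1 and h(position 0) = 0. By first-step analysis:
h(position 1) = 0.25·0 + 0.35·h(position 1) + 0.4·1
Solving: h(position 1) = 0.6154.
Starting from position 1, the probability is 0.6154.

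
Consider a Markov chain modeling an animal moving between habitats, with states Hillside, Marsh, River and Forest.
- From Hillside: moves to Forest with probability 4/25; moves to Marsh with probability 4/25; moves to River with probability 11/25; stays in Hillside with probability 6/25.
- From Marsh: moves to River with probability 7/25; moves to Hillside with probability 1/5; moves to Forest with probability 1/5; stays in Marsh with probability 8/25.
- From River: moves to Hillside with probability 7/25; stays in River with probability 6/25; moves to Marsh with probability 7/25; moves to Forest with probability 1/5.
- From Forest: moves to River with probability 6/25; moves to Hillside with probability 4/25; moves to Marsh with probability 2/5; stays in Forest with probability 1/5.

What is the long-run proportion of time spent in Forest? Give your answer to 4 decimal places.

0.1910

Let the stationary distribution be π with π = πP and π_1 + π_2 + π_3 + π_4 = 1.
π_1 = 0.24·π_1 + 0.2·π_2 + 0.28·π_3 + 0.16·π_4
π_2 = 0.16·π_1 + 0.32·π_2 + 0.28·π_3 + 0.4·π_4
π_3 = 0.44·π_1 + 0.28·π_2 + 0.24·π_3 + 0.24·π_4
Solving with the normalization constraint gives π = (0.2251, 0.2874, 0.2965, 0.1910).
So the stationary probability of Forest is 0.1910.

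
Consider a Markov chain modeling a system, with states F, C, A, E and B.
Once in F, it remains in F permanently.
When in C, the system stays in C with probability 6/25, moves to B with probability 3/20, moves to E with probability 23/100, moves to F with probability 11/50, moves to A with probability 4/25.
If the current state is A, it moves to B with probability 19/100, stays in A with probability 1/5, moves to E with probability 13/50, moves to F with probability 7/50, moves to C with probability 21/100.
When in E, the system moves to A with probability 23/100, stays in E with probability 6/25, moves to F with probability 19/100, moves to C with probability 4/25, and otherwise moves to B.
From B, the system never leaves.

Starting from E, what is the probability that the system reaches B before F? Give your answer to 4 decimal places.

Let h(s) be the probability of absorption at B starting from transient state s. Then h(B) = 1 and h(F) = 0. By first-step analysis:
h(C) = 0.22·0 + 0.24·h(C) + 0.16·h(A) + 0.23·h(E) + 0.15·1
h(A) = 0.14·0 + 0.21·h(C) + 0.2·h(A) + 0.26·h(E) + 0.19·1
h(E) = 0.19·0 + 0.16·h(C) + 0.23·h(A) + 0.24·h(E) + 0.18·1
Solving: h(C) = 0.4536, h(A) = 0.5153, h(E) = 0.4883.
Starting from E, the probability is 0.4883.

0.4883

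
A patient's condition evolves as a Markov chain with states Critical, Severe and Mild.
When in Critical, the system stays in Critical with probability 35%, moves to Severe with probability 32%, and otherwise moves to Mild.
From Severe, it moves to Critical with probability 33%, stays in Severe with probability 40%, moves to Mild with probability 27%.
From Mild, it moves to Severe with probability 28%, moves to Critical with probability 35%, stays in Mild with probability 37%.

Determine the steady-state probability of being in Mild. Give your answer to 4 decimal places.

0.3229

Let the stationary distribution be π with π = πP and π_1 + π_2 + π_3 = 1.
π_1 = 0.35·π_1 + 0.33·π_2 + 0.35·π_3
π_2 = 0.32·π_1 + 0.4·π_2 + 0.28·π_3
Solving with the normalization constraint gives π = (0.3433, 0.3338, 0.3229).
So the stationary probability of Mild is 0.3229.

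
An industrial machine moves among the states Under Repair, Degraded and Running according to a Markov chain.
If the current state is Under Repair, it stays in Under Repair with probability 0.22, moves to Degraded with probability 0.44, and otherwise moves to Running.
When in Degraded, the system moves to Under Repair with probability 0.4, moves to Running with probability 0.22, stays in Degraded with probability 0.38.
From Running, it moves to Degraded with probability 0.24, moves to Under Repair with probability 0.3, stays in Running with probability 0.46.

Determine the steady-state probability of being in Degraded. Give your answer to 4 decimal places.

Let the stationary distribution be π with π = πP and π_1 + π_2 + π_3 = 1.
π_1 = 0.22·π_1 + 0.4·π_2 + 0.3·π_3
π_2 = 0.44·π_1 + 0.38·π_2 + 0.24·π_3
Solving with the normalization constraint gives π = (0.3103, 0.3512, 0.3385).
So the stationary probability of Degraded is 0.3512.

0.3512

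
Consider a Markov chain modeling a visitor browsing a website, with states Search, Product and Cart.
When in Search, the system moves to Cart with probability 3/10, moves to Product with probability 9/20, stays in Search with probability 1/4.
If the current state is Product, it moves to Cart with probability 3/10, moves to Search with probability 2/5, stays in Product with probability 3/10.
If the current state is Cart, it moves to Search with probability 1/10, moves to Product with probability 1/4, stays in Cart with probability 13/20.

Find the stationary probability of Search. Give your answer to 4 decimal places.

0.2274

Let the stationary distribution be π with π = πP and π_1 + π_2 + π_3 = 1.
π_1 = 0.25·π_1 + 0.4·π_2 + 0.1·π_3
π_2 = 0.45·π_1 + 0.3·π_2 + 0.25·π_3
Solving with the normalization constraint gives π = (0.2274, 0.3110, 0.4615).
So the stationary probability of Search is 0.2274.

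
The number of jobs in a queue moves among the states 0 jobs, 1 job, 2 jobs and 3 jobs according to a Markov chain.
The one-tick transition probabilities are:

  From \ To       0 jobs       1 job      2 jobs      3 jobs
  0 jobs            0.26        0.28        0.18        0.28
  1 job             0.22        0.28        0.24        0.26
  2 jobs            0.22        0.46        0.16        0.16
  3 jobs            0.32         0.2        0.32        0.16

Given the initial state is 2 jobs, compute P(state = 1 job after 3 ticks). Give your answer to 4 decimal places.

Propagate the distribution vector 3 ticks from 2 jobs.
After 0 ticks: (0.0000, 0.0000, 1.0000, 0.0000)
After 1 tick: (0.2200, 0.4600, 0.1600, 0.1600)
After 2 ticks: (0.2448, 0.2960, 0.2268, 0.2324)
After 3 ticks: (0.2530, 0.3022, 0.2258, 0.2190)
P(in 1 job after 3 ticks) = 0.3022

0.3022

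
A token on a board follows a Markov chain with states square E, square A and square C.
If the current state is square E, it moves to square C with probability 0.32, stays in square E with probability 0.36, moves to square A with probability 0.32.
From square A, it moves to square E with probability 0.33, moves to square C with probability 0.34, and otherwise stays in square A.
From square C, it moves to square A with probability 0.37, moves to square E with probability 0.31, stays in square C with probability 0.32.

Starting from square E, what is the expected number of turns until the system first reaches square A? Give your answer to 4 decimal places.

2.9762

Let t(s) be the expected number of turns to first reach square A from state s, with t(square A) = 0. Conditioning on the first turn:
t(square E) = 1 + 0.36·t(square E) + 0.32·t(square C)
t(square C) = 1 + 0.31·t(square E) + 0.32·t(square C)
Solving: t(square E) = 2.9762, t(square C) = 2.8274.
Expected turns from square E to square A: 2.9762.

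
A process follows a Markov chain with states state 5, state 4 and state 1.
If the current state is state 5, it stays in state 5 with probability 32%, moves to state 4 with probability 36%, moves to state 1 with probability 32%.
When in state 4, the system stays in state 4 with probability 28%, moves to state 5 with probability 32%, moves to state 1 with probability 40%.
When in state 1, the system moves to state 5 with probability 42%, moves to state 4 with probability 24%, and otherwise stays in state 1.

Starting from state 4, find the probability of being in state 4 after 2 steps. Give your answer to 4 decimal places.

0.2896

Sum over the intermediate state after 1 step:
P = P(state 4→state 5)·P(state 5→state 4) + P(state 4→state 4)·P(state 4→state 4) + P(state 4→state 1)·P(state 1→state 4)
  = 0.32×0.36 + 0.28×0.28 + 0.4×0.24
  = 0.1152 + 0.0784 + 0.0960 = 0.2896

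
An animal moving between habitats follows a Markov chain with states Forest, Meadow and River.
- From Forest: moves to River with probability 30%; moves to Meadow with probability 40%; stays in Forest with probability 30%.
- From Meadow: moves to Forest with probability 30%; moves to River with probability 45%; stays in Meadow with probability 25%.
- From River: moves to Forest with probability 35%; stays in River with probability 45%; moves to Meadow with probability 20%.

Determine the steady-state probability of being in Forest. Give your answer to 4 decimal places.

Let the stationary distribution be π with π = πP and π_1 + π_2 + π_3 = 1.
π_1 = 0.3·π_1 + 0.3·π_2 + 0.35·π_3
π_2 = 0.4·π_1 + 0.25·π_2 + 0.2·π_3
Solving with the normalization constraint gives π = (0.3201, 0.2779, 0.4020).
So the stationary probability of Forest is 0.3201.

0.3201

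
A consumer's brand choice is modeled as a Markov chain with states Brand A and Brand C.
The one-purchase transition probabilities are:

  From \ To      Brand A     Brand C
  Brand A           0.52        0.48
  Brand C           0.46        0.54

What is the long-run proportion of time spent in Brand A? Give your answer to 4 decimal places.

0.4894

Let the stationary distribution be π with π = πP and π_1 + π_2 = 1.
π_1 = 0.52·π_1 + 0.46·π_2
Solving with the normalization constraint gives π = (0.4894, 0.5106).
So the stationary probability of Brand A is 0.4894.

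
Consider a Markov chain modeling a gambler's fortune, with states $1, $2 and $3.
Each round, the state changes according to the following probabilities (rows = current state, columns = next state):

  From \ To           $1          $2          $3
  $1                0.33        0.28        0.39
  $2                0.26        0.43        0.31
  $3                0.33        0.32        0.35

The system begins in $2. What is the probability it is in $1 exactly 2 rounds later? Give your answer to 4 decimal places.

Sum over the intermediate state after 1 round:
P = P($2→$1)·P($1→$1) + P($2→$2)·P($2→$1) + P($2→$3)·P($3→$1)
  = 0.26×0.33 + 0.43×0.26 + 0.31×0.33
  = 0.0858 + 0.1118 + 0.1023 = 0.2999

0.2999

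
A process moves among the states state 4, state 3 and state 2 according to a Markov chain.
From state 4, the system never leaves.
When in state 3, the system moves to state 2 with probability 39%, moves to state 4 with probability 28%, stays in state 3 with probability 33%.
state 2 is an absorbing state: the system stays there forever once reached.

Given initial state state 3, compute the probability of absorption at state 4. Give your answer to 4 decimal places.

Let h(s) be the probability of absorption at state 4 starting from transient state s. Then h(state 4) = 1 and h(state 2) = 0. By first-step analysis:
h(state 3) = 0.28·1 + 0.33·h(state 3) + 0.39·0
Solving: h(state 3) = 0.4179.
Starting from state 3, the probability is 0.4179.

0.4179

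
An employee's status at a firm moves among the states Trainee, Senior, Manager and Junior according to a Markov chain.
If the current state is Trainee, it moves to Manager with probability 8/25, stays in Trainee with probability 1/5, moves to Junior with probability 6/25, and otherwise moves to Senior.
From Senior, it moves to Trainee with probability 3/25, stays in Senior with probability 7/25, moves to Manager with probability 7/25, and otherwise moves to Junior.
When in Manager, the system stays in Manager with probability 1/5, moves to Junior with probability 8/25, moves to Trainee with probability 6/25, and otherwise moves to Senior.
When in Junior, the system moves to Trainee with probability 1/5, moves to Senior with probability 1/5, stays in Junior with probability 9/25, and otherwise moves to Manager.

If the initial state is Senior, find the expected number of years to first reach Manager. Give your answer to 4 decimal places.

3.6560

Let t(s) be the expected number of years to first reach Manager from state s, with t(Manager) = 0. Conditioning on the first year:
t(Trainee) = 1 + 0.2·t(Trainee) + 0.24·t(Senior) + 0.24·t(Junior)
t(Senior) = 1 + 0.12·t(Trainee) + 0.28·t(Senior) + 0.32·t(Junior)
t(Junior) = 1 + 0.2·t(Trainee) + 0.2·t(Senior) + 0.36·t(Junior)
Solving: t(Trainee) = 3.4850, t(Senior) = 3.6560, t(Junior) = 3.7941.
Expected years from Senior to Manager: 3.6560.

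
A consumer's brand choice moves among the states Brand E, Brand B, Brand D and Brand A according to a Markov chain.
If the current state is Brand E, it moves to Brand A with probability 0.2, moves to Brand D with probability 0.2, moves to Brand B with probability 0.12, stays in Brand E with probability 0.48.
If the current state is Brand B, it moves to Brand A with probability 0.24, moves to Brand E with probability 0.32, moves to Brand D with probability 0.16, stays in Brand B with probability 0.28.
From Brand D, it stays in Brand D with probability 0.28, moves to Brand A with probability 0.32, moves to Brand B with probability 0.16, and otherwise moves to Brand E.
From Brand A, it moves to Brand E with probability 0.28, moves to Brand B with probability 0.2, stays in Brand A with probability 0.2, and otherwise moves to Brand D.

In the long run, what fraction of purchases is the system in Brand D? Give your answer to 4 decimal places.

Let the stationary distribution be π with π = πP and π_1 + π_2 + π_3 + π_4 = 1.
π_1 = 0.48·π_1 + 0.32·π_2 + 0.24·π_3 + 0.28·π_4
π_2 = 0.12·π_1 + 0.28·π_2 + 0.16·π_3 + 0.2·π_4
π_3 = 0.2·π_1 + 0.16·π_2 + 0.28·π_3 + 0.32·π_4
Solving with the normalization constraint gives π = (0.3468, 0.1768, 0.2405, 0.2359).
So the stationary probability of Brand D is 0.2405.

0.2405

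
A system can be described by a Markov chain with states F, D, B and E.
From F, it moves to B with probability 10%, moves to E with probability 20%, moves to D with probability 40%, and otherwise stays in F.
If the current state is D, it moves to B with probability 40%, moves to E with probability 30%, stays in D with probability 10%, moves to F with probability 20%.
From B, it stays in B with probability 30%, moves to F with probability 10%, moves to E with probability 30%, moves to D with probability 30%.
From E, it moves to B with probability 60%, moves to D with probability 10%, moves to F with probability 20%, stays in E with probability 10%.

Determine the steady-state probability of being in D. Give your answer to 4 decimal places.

Let the stationary distribution be π with π = πP and π_1 + π_2 + π_3 + π_4 = 1.
π_1 = 0.3·π_1 + 0.2·π_2 + 0.1·π_3 + 0.2·π_4
π_2 = 0.4·π_1 + 0.1·π_2 + 0.3·π_3 + 0.1·π_4
π_3 = 0.1·π_1 + 0.4·π_2 + 0.3·π_3 + 0.6·π_4
Solving with the normalization constraint gives π = (0.1826, 0.2261, 0.3565, 0.2348).
So the stationary probability of D is 0.2261.

0.2261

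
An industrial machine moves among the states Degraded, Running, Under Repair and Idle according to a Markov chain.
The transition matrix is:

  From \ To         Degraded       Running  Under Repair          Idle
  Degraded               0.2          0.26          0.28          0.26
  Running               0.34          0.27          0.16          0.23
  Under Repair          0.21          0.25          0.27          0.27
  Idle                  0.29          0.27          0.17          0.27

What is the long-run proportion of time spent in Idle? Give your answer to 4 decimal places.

0.2569

Let the stationary distribution be π with π = πP and π_1 + π_2 + π_3 + π_4 = 1.
π_1 = 0.2·π_1 + 0.34·π_2 + 0.21·π_3 + 0.29·π_4
π_2 = 0.26·π_1 + 0.27·π_2 + 0.25·π_3 + 0.27·π_4
π_3 = 0.28·π_1 + 0.16·π_2 + 0.27·π_3 + 0.17·π_4
Solving with the normalization constraint gives π = (0.2621, 0.2630, 0.2180, 0.2569).
So the stationary probability of Idle is 0.2569.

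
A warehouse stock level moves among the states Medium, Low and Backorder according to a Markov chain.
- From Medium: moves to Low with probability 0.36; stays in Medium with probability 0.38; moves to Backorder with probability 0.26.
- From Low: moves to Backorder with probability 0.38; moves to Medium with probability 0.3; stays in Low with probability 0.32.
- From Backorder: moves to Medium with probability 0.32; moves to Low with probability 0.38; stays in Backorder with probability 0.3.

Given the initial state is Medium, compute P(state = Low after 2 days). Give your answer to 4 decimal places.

Sum over the intermediate state after 1 day:
P = P(Medium→Medium)·P(Medium→Low) + P(Medium→Low)·P(Low→Low) + P(Medium→Backorder)·P(Backorder→Low)
  = 0.38×0.36 + 0.36×0.32 + 0.26×0.38
  = 0.1368 + 0.1152 + 0.0988 = 0.3508

0.3508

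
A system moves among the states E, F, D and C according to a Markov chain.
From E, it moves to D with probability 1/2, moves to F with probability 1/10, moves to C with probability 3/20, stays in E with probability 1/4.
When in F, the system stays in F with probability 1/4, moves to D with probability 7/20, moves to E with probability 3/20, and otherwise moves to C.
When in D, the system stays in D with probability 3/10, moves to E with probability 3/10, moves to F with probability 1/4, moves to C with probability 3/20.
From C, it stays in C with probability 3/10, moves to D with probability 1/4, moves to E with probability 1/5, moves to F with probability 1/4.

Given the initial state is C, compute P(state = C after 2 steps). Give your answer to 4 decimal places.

Propagate the distribution vector 2 steps from C.
After 0 steps: (0.0000, 0.0000, 0.0000, 1.0000)
After 1 step: (0.2000, 0.2500, 0.2500, 0.3000)
After 2 steps: (0.2225, 0.2200, 0.3375, 0.2200)
P(in C after 2 steps) = 0.2200

0.2200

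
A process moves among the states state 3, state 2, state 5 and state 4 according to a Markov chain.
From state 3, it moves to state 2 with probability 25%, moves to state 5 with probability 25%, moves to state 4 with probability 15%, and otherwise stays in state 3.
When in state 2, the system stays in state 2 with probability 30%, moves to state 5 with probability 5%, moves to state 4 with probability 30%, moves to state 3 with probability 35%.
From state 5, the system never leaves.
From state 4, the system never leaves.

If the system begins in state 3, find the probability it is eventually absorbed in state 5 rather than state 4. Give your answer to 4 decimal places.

0.5102

Let h(s) be the probability of absorption at state 5 starting from transient state s. Then h(state 5) = 1 and h(state 4) = 0. By first-step analysis:
h(state 3) = 0.35·h(state 3) + 0.25·h(state 2) + 0.25·1 + 0.15·0
h(state 2) = 0.35·h(state 3) + 0.3·h(state 2) + 0.05·1 + 0.3·0
Solving: h(state 3) = 0.5102, h(state 2) = 0.3265.
Starting from state 3, the probability is 0.5102.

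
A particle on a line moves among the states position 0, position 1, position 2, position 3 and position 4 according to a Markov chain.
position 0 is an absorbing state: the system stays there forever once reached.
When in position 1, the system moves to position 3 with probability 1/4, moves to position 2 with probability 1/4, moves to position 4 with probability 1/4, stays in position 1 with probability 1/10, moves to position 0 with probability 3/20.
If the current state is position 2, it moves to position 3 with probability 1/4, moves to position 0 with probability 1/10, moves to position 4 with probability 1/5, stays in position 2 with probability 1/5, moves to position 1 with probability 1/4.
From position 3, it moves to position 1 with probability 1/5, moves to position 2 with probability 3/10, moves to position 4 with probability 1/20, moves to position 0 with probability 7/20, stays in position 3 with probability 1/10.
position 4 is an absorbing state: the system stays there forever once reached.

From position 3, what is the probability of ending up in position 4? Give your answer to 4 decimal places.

Let h(s) be the probability of absorption at position 4 starting from transient state s. Then h(position 4) = 1 and h(position 0) = 0. By first-step analysis:
h(position 1) = 0.15·0 + 0.1·h(position 1) + 0.25·h(position 2) + 0.25·h(position 3) + 0.25·1
h(position 2) = 0.1·0 + 0.25·h(position 1) + 0.2·h(position 2) + 0.25·h(position 3) + 0.2·1
h(position 3) = 0.35·0 + 0.2·h(position 1) + 0.3·h(position 2) + 0.1·h(position 3) + 0.05·1
Solving: h(position 1) = 0.5174, h(position 2) = 0.5190, h(position 3) = 0.3435.
Starting from position 3, the probability is 0.3435.

0.3435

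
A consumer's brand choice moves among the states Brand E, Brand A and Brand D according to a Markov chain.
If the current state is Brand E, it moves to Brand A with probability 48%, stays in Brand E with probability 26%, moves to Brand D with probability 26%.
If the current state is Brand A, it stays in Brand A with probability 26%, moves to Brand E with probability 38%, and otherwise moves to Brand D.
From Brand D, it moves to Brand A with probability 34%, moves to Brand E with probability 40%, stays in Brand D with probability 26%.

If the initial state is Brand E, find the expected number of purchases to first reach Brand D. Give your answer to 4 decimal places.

Let t(s) be the expected number of purchases to first reach Brand D from state s, with t(Brand D) = 0. Conditioning on the first purchase:
t(Brand E) = 1 + 0.26·t(Brand E) + 0.48·t(Brand A)
t(Brand A) = 1 + 0.38·t(Brand E) + 0.26·t(Brand A)
Solving: t(Brand E) = 3.3406, t(Brand A) = 3.0668.
Expected purchases from Brand E to Brand D: 3.3406.

3.3406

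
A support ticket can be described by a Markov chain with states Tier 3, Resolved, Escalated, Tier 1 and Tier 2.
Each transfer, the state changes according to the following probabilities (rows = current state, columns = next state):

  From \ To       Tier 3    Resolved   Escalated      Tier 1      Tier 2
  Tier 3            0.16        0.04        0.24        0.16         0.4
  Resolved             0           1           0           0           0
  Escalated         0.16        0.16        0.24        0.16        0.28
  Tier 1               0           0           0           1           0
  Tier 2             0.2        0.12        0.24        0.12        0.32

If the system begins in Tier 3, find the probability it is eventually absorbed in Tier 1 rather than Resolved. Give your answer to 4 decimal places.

0.6030

Let h(s) be the probability of absorption at Tier 1 starting from transient state s. Then h(Tier 1) = 1 and h(Resolved) = 0. By first-step analysis:
h(Tier 3) = 0.16·h(Tier 3) + 0.04·0 + 0.24·h(Escalated) + 0.16·1 + 0.4·h(Tier 2)
h(Escalated) = 0.16·h(Tier 3) + 0.16·0 + 0.24·h(Escalated) + 0.16·1 + 0.28·h(Tier 2)
h(Tier 2) = 0.2·h(Tier 3) + 0.12·0 + 0.24·h(Escalated) + 0.12·1 + 0.32·h(Tier 2)
Solving: h(Tier 3) = 0.6030, h(Escalated) = 0.5377, h(Tier 2) = 0.5436.
Starting from Tier 3, the probability is 0.6030.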